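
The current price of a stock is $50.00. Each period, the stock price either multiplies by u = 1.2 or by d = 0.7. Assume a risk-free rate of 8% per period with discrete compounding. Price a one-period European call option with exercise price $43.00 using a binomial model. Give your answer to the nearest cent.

$11.96

Risk-neutral probability p = (1 + 0.08 − 0.7)/(1.2 − 0.7) = 0.3800/0.5000 = 0.7600
Terminal stock prices: S_u = 60, S_d = 35
Terminal payoffs (S − K): max(17, 0) = 17, max(-8, 0) = 0
Node 0 (S = 50): V_0 = 1/1.08·[0.7600·17.0000 + 0.2400·0.0000] = 11.9630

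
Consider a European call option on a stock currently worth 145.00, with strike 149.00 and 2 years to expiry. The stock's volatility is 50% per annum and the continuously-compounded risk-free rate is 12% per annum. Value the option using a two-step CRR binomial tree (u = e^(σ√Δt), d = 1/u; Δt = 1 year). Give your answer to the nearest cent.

48.19

CRR parameters: u = e^(σ√Δt) = e^(0.5·√1) = 1.6487, d = 1/u = 0.6065
Per-period rate: rΔt = 0.12·1 = 0.12, so R = e^0.12 = 1.1275
Risk-neutral probability p = (e^0.12 − 0.6065)/(1.6487 − 0.6065) = 0.5210/1.0422 = 0.4999
Terminal stock prices: S_uu = 394.2, S_ud = 145, S_dd = 53.34
Terminal payoffs (S − K): max(245.2, 0) = 245.2, max(-4, 0) = 0, max(-95.66, 0) = 0
Node u (S = 239.1): V_u = e^(−0.12)·[0.4999·245.1509 + 0.5001·0.0000] = 108.6877
Node d (S = 87.95): V_d = e^(−0.12)·[0.4999·0.0000 + 0.5001·0.0000] = 0.0000
Node 0 (S = 145): V_0 = e^(−0.12)·[0.4999·108.6877 + 0.5001·0.0000] = 48.1867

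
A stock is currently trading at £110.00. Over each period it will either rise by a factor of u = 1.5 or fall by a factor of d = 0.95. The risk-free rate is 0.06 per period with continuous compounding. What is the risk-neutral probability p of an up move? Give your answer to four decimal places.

p = 0.2033

Risk-neutral probability p = (e^0.06 − 0.95)/(1.5 − 0.95) = 0.1118/0.5500 = 0.2033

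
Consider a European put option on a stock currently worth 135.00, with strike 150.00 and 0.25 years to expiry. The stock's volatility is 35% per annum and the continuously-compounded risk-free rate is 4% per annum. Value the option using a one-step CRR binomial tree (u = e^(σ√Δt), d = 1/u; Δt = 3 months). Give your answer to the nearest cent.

18.70

CRR parameters: u = e^(σ√Δt) = e^(0.35·√0.25) = 1.1912, d = 1/u = 0.8395
Per-period rate: rΔt = 0.04·0.25 = 0.01, so R = e^0.01 = 1.0101
Risk-neutral probability p = (e^0.01 − 0.8395)/(1.1912 − 0.8395) = 0.1706/0.3518 = 0.4849
Terminal stock prices: S_u = 160.8, S_d = 113.3
Terminal payoffs (K − S): max(-10.82, 0) = 0, max(36.67, 0) = 36.67
Node 0 (S = 135): V_0 = e^(−0.01)·[0.4849·0.0000 + 0.5151·36.6733] = 18.7014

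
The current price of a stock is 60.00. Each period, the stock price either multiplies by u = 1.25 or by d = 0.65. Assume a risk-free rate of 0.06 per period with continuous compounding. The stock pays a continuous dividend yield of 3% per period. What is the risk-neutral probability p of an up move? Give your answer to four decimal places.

p = 0.6341

Per-period risk-free factor R = e^0.06 = 1.0618; dividend-adjusted growth = e^(0.06−0.03) = 1.0305.
Risk-neutral probability p = (1.0305 − 0.65)/(1.25 − 0.65) = 0.3805/0.6000 = 0.6341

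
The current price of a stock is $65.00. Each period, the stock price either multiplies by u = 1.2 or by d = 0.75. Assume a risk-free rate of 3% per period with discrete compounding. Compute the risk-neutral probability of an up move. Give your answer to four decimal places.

Risk-neutral probability p = (1 + 0.03 − 0.75)/(1.2 − 0.75) = 0.2800/0.4500 = 0.6222

p = 0.6222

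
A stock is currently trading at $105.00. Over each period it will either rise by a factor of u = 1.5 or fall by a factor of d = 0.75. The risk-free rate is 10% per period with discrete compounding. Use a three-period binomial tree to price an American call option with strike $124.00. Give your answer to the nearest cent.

$31.51

Risk-neutral probability p = (1 + 0.1 − 0.75)/(1.5 − 0.75) = 0.3500/0.7500 = 0.4667
Terminal stock prices: S_uuu = 354.4, S_uud = 177.2, S_udd = 88.59, S_ddd = 44.3
Terminal payoffs (S − K): max(230.4, 0) = 230.4, max(53.19, 0) = 53.19, max(-35.41, 0) = 0, max(-79.7, 0) = 0
Node uu (S = 236.2): continuation = 1/1.1·[0.4667·230.3750 + 0.5333·53.1875] = 123.5227; exercise value = 112.2500 ≤ continuation, so V_uu = 123.5227
Node ud (S = 118.1): continuation = 1/1.1·[0.4667·53.1875 + 0.5333·0.0000] = 22.5644; exercise value = 0.0000 ≤ continuation, so V_ud = 22.5644
Node dd (S = 59.06): continuation = 1/1.1·[0.4667·0.0000 + 0.5333·0.0000] = 0.0000; exercise value = 0.0000 ≤ continuation, so V_dd = 0.0000
Node u (S = 157.5): continuation = 1/1.1·[0.4667·123.5227 + 0.5333·22.5644] = 63.3439; exercise value = 33.5000 ≤ continuation, so V_u = 63.3439
Node d (S = 78.75): continuation = 1/1.1·[0.4667·22.5644 + 0.5333·0.0000] = 9.5728; exercise value = 0.0000 ≤ continuation, so V_d = 9.5728
Node 0 (S = 105): continuation = 1/1.1·[0.4667·63.3439 + 0.5333·9.5728] = 31.5145; exercise value = 0.0000 ≤ continuation, so V_0 = 31.5145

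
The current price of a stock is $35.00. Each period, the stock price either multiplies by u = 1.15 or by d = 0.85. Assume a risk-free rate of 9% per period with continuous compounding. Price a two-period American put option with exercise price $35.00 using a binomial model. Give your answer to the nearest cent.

Risk-neutral probability p = (e^0.09 − 0.85)/(1.15 − 0.85) = 0.2442/0.3000 = 0.8139
Terminal stock prices: S_uu = 46.29, S_ud = 34.21, S_dd = 25.29
Terminal payoffs (K − S): max(-11.29, 0) = 0, max(0.7875, 0) = 0.7875, max(9.713, 0) = 9.713
Node u (S = 40.25): continuation = e^(−0.09)·[0.8139·0.0000 + 0.1861·0.7875] = 0.1339; exercise value = 0.0000 ≤ continuation, so V_u = 0.1339
Node d (S = 29.75): continuation = e^(−0.09)·[0.8139·0.7875 + 0.1861·9.7125] = 2.2376; exercise value = 5.2500 > continuation, so V_d = 5.2500 (exercise)
Node 0 (S = 35): continuation = e^(−0.09)·[0.8139·0.1339 + 0.1861·5.2500] = 0.9925; exercise value = 0.0000 ≤ continuation, so V_0 = 0.9925

$0.99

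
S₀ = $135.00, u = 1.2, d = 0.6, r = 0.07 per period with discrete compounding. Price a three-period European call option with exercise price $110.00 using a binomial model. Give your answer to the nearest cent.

Risk-neutral probability p = (1 + 0.07 − 0.6)/(1.2 − 0.6) = 0.4700/0.6000 = 0.7833
Terminal stock prices: S_uuu = 233.3, S_uud = 116.6, S_udd = 58.32, S_ddd = 29.16
Terminal payoffs (S − K): max(123.3, 0) = 123.3, max(6.64, 0) = 6.64, max(-51.68, 0) = 0, max(-80.84, 0) = 0
Node uu (S = 194.4): V_uu = 1/1.07·[0.7833·123.2800 + 0.2167·6.6400] = 91.5963
Node ud (S = 97.2): V_ud = 1/1.07·[0.7833·6.6400 + 0.2167·0.0000] = 4.8611
Node dd (S = 48.6): V_dd = 1/1.07·[0.7833·0.0000 + 0.2167·0.0000] = 0.0000
Node u (S = 162): V_u = 1/1.07·[0.7833·91.5963 + 0.2167·4.8611] = 68.0408
Node d (S = 81): V_d = 1/1.07·[0.7833·4.8611 + 0.2167·0.0000] = 3.5587
Node 0 (S = 135): V_0 = 1/1.07·[0.7833·68.0408 + 0.2167·3.5587] = 50.5324

$50.53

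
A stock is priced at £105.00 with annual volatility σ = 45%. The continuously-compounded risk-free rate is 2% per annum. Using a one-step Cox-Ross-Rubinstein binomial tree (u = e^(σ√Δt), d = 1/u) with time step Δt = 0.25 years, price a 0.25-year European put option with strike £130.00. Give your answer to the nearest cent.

CRR parameters: u = e^(σ√Δt) = e^(0.45·√0.25) = 1.2523, d = 1/u = 0.7985
Per-period rate: rΔt = 0.02·0.25 = 0.005, so R = e^0.005 = 1.0050
Risk-neutral probability p = (e^0.005 − 0.7985)/(1.2523 − 0.7985) = 0.2065/0.4538 = 0.4550
Terminal stock prices: S_u = 131.5, S_d = 83.84
Terminal payoffs (K − S): max(-1.494, 0) = 0, max(46.16, 0) = 46.16
Node 0 (S = 105): V_0 = e^(−0.005)·[0.4550·0.0000 + 0.5450·46.1558] = 25.0280

£25.03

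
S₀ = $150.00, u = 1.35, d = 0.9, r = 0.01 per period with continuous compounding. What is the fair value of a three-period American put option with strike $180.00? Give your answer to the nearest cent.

Risk-neutral probability p = (e^0.01 − 0.9)/(1.35 − 0.9) = 0.1101/0.4500 = 0.2446
Terminal stock prices: S_uuu = 369.1, S_uud = 246, S_udd = 164, S_ddd = 109.4
Terminal payoffs (K − S): max(-189.1, 0) = 0, max(-66.04, 0) = 0, max(15.97, 0) = 15.97, max(70.65, 0) = 70.65
Node uu (S = 273.4): continuation = e^(−0.01)·[0.2446·0.0000 + 0.7554·0.0000] = 0.0000; exercise value = 0.0000 ≤ continuation, so V_uu = 0.0000
Node ud (S = 182.2): continuation = e^(−0.01)·[0.2446·0.0000 + 0.7554·15.9750] = 11.9481; exercise value = 0.0000 ≤ continuation, so V_ud = 11.9481
Node dd (S = 121.5): continuation = e^(−0.01)·[0.2446·15.9750 + 0.7554·70.6500] = 56.7090; exercise value = 58.5000 > continuation, so V_dd = 58.5000 (exercise)
Node u (S = 202.5): continuation = e^(−0.01)·[0.2446·0.0000 + 0.7554·11.9481] = 8.9363; exercise value = 0.0000 ≤ continuation, so V_u = 8.9363
Node d (S = 135): continuation = e^(−0.01)·[0.2446·11.9481 + 0.7554·58.5000] = 46.6467; exercise value = 45.0000 ≤ continuation, so V_d = 46.6467
Node 0 (S = 150): continuation = e^(−0.01)·[0.2446·8.9363 + 0.7554·46.6467] = 37.0520; exercise value = 30.0000 ≤ continuation, so V_0 = 37.0520

$37.05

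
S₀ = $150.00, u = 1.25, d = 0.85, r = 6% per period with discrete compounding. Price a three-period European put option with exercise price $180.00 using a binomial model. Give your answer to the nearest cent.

Risk-neutral probability p = (1 + 0.06 − 0.85)/(1.25 − 0.85) = 0.2100/0.4000 = 0.5250
Terminal stock prices: S_uuu = 293, S_uud = 199.2, S_udd = 135.5, S_ddd = 92.12
Terminal payoffs (K − S): max(-113, 0) = 0, max(-19.22, 0) = 0, max(44.53, 0) = 44.53, max(87.88, 0) = 87.88
Node uu (S = 234.4): V_uu = 1/1.06·[0.5250·0.0000 + 0.4750·0.0000] = 0.0000
Node ud (S = 159.4): V_ud = 1/1.06·[0.5250·0.0000 + 0.4750·44.5313] = 19.9550
Node dd (S = 108.4): V_dd = 1/1.06·[0.5250·44.5313 + 0.4750·87.8813] = 61.4363
Node u (S = 187.5): V_u = 1/1.06·[0.5250·0.0000 + 0.4750·19.9550] = 8.9421
Node d (S = 127.5): V_d = 1/1.06·[0.5250·19.9550 + 0.4750·61.4363] = 37.4138
Node 0 (S = 150): V_0 = 1/1.06·[0.5250·8.9421 + 0.4750·37.4138] = 21.1945

$21.19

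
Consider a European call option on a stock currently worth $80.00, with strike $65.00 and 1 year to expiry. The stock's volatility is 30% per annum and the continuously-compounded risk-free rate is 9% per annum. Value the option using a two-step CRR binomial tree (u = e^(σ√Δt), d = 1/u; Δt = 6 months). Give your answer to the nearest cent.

CRR parameters: u = e^(σ√Δt) = e^(0.3·√0.5) = 1.2363, d = 1/u = 0.8089
Per-period rate: rΔt = 0.09·0.5 = 0.045, so R = e^0.045 = 1.0460
Risk-neutral probability p = (e^0.045 − 0.8089)/(1.2363 − 0.8089) = 0.2372/0.4275 = 0.5548
Terminal stock prices: S_uu = 122.3, S_ud = 80, S_dd = 52.34
Terminal payoffs (S − K): max(57.28, 0) = 57.28, max(15, 0) = 15, max(-12.66, 0) = 0
Node u (S = 98.9): V_u = e^(−0.045)·[0.5548·57.2772 + 0.4452·15.0000] = 36.7651
Node d (S = 64.71): V_d = e^(−0.045)·[0.5548·15.0000 + 0.4452·0.0000] = 7.9564
Node 0 (S = 80): V_0 = e^(−0.045)·[0.5548·36.7651 + 0.4452·7.9564] = 22.8873

$22.89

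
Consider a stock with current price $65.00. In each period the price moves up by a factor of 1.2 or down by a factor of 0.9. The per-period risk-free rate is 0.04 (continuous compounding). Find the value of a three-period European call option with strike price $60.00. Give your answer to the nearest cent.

Risk-neutral probability p = (e^0.04 − 0.9)/(1.2 − 0.9) = 0.1408/0.3000 = 0.4694
Terminal stock prices: S_uuu = 112.3, S_uud = 84.24, S_udd = 63.18, S_ddd = 47.39
Terminal payoffs (S − K): max(52.32, 0) = 52.32, max(24.24, 0) = 24.24, max(3.18, 0) = 3.18, max(-12.61, 0) = 0
Node uu (S = 93.6): V_uu = e^(−0.04)·[0.4694·52.3200 + 0.5306·24.2400] = 35.9526
Node ud (S = 70.2): V_ud = e^(−0.04)·[0.4694·24.2400 + 0.5306·3.1800] = 12.5526
Node dd (S = 52.65): V_dd = e^(−0.04)·[0.4694·3.1800 + 0.5306·0.0000] = 1.4341
Node u (S = 78): V_u = e^(−0.04)·[0.4694·35.9526 + 0.5306·12.5526] = 22.6130
Node d (S = 58.5): V_d = e^(−0.04)·[0.4694·12.5526 + 0.5306·1.4341] = 6.3919
Node 0 (S = 65): V_0 = e^(−0.04)·[0.4694·22.6130 + 0.5306·6.3919] = 13.4564

$13.46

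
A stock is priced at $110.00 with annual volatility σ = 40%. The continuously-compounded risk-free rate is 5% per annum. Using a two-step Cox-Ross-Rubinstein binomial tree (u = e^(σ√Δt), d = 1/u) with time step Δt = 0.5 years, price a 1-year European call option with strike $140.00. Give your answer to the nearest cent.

CRR parameters: u = e^(σ√Δt) = e^(0.4·√0.5) = 1.3269, d = 1/u = 0.7536
Per-period rate: rΔt = 0.05·0.5 = 0.025, so R = e^0.025 = 1.0253
Risk-neutral probability p = (e^0.025 − 0.7536)/(1.3269 − 0.7536) = 0.2717/0.5733 = 0.4739
Terminal stock prices: S_uu = 193.7, S_ud = 110, S_dd = 62.48
Terminal payoffs (S − K): max(53.67, 0) = 53.67, max(-30, 0) = 0, max(-77.52, 0) = 0
Node u (S = 146): V_u = e^(−0.025)·[0.4739·53.6720 + 0.5261·0.0000] = 24.8080
Node d (S = 82.9): V_d = e^(−0.025)·[0.4739·0.0000 + 0.5261·0.0000] = 0.0000
Node 0 (S = 110): V_0 = e^(−0.025)·[0.4739·24.8080 + 0.5261·0.0000] = 11.4667

$11.47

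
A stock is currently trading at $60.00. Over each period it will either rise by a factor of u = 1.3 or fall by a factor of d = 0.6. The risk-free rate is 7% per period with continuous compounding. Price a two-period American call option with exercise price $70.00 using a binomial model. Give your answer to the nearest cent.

Risk-neutral probability p = (e^0.07 − 0.6)/(1.3 − 0.6) = 0.4725/0.7000 = 0.6750
Terminal stock prices: S_uu = 101.4, S_ud = 46.8, S_dd = 21.6
Terminal payoffs (S − K): max(31.4, 0) = 31.4, max(-23.2, 0) = 0, max(-48.4, 0) = 0
Node u (S = 78): continuation = e^(−0.07)·[0.6750·31.4000 + 0.3250·0.0000] = 19.7624; exercise value = 8.0000 ≤ continuation, so V_u = 19.7624
Node d (S = 36): continuation = e^(−0.07)·[0.6750·0.0000 + 0.3250·0.0000] = 0.0000; exercise value = 0.0000 ≤ continuation, so V_d = 0.0000
Node 0 (S = 60): continuation = e^(−0.07)·[0.6750·19.7624 + 0.3250·0.0000] = 12.4380; exercise value = 0.0000 ≤ continuation, so V_0 = 12.4380

$12.44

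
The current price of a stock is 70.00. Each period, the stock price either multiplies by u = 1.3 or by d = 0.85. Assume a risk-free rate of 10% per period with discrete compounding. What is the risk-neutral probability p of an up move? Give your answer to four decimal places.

Risk-neutral probability p = (1 + 0.1 − 0.85)/(1.3 − 0.85) = 0.2500/0.4500 = 0.5556

p = 0.5556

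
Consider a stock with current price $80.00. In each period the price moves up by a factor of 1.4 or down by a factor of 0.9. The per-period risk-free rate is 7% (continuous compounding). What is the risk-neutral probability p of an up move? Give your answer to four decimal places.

p = 0.3450

Risk-neutral probability p = (e^0.07 − 0.9)/(1.4 − 0.9) = 0.1725/0.5000 = 0.3450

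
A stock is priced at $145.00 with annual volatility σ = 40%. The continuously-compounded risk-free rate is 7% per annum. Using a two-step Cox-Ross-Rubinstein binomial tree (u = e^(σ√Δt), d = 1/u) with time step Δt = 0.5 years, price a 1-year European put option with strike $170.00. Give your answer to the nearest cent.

CRR parameters: u = e^(σ√Δt) = e^(0.4·√0.5) = 1.3269, d = 1/u = 0.7536
Per-period rate: rΔt = 0.07·0.5 = 0.035, so R = e^0.035 = 1.0356
Risk-neutral probability p = (e^0.035 − 0.7536)/(1.3269 − 0.7536) = 0.2820/0.5733 = 0.4919
Terminal stock prices: S_uu = 255.3, S_ud = 145, S_dd = 82.36
Terminal payoffs (K − S): max(-85.29, 0) = 0, max(25, 0) = 25, max(87.64, 0) = 87.64
Node u (S = 192.4): V_u = e^(−0.035)·[0.4919·0.0000 + 0.5081·25.0000] = 12.2658
Node d (S = 109.3): V_d = e^(−0.035)·[0.4919·25.0000 + 0.5081·87.6442] = 54.8754
Node 0 (S = 145): V_0 = e^(−0.035)·[0.4919·12.2658 + 0.5081·54.8754] = 32.7495

$32.75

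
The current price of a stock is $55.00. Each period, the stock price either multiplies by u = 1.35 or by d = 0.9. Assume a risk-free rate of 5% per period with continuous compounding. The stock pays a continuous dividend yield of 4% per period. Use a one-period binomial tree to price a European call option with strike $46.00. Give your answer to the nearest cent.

$9.09

Per-period risk-free factor R = e^0.05 = 1.0513; dividend-adjusted growth = e^(0.05−0.04) = 1.0101.
Risk-neutral probability p = (1.0101 − 0.9)/(1.35 − 0.9) = 0.1101/0.4500 = 0.2446
Terminal stock prices: S_u = 74.25, S_d = 49.5
Terminal payoffs (S − K): max(28.25, 0) = 28.25, max(3.5, 0) = 3.5
Node 0 (S = 55): V_0 = e^(−0.05)·[0.2446·28.2500 + 0.7554·3.5000] = 9.0869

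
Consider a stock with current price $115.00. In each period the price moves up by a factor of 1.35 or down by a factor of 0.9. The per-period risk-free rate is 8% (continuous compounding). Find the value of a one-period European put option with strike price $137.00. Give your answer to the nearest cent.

Risk-neutral probability p = (e^0.08 − 0.9)/(1.35 − 0.9) = 0.1833/0.4500 = 0.4073
Terminal stock prices: S_u = 155.2, S_d = 103.5
Terminal payoffs (K − S): max(-18.25, 0) = 0, max(33.5, 0) = 33.5
Node 0 (S = 115): V_0 = e^(−0.08)·[0.4073·0.0000 + 0.5927·33.5000] = 18.3287

$18.33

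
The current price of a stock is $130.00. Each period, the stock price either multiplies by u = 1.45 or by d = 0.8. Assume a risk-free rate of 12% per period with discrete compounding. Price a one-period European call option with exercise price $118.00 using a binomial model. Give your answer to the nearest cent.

Risk-neutral probability p = (1 + 0.12 − 0.8)/(1.45 − 0.8) = 0.3200/0.6500 = 0.4923
Terminal stock prices: S_u = 188.5, S_d = 104
Terminal payoffs (S − K): max(70.5, 0) = 70.5, max(-14, 0) = 0
Node 0 (S = 130): V_0 = 1/1.12·[0.4923·70.5000 + 0.5077·0.0000] = 30.9890

$30.99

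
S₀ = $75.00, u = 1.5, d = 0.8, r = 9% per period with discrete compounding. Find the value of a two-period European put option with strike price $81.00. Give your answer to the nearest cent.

Risk-neutral probability p = (1 + 0.09 − 0.8)/(1.5 − 0.8) = 0.2900/0.7000 = 0.4143
Terminal stock prices: S_uu = 168.8, S_ud = 90, S_dd = 48
Terminal payoffs (K − S): max(-87.75, 0) = 0, max(-9, 0) = 0, max(33, 0) = 33
Node u (S = 112.5): V_u = 1/1.09·[0.4143·0.0000 + 0.5857·0.0000] = 0.0000
Node d (S = 60): V_d = 1/1.09·[0.4143·0.0000 + 0.5857·33.0000] = 17.7326
Node 0 (S = 75): V_0 = 1/1.09·[0.4143·0.0000 + 0.5857·17.7326] = 9.5287

$9.53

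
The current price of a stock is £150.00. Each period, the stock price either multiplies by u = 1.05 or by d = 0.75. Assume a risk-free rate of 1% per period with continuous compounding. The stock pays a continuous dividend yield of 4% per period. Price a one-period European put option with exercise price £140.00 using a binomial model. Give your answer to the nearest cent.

£7.22

Per-period risk-free factor R = e^0.01 = 1.0101; dividend-adjusted growth = e^(0.01−0.04) = 0.9704.
Risk-neutral probability p = (0.9704 − 0.75)/(1.05 − 0.75) = 0.2204/0.3000 = 0.7348
Terminal stock prices: S_u = 157.5, S_d = 112.5
Terminal payoffs (K − S): max(-17.5, 0) = 0, max(27.5, 0) = 27.5
Node 0 (S = 150): V_0 = e^(−0.01)·[0.7348·0.0000 + 0.2652·27.5000] = 7.2199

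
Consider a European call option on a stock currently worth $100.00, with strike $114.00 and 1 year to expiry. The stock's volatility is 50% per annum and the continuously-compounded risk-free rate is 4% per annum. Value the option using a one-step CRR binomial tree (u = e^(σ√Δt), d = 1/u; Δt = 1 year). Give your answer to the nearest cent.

CRR parameters: u = e^(σ√Δt) = e^(0.5·√1) = 1.6487, d = 1/u = 0.6065
Per-period rate: rΔt = 0.04·1 = 0.04, so R = e^0.04 = 1.0408
Risk-neutral probability p = (e^0.04 − 0.6065)/(1.6487 − 0.6065) = 0.4343/1.0422 = 0.4167
Terminal stock prices: S_u = 164.9, S_d = 60.65
Terminal payoffs (S − K): max(50.87, 0) = 50.87, max(-53.35, 0) = 0
Node 0 (S = 100): V_0 = e^(−0.04)·[0.4167·50.8721 + 0.5833·0.0000] = 20.3672

$20.37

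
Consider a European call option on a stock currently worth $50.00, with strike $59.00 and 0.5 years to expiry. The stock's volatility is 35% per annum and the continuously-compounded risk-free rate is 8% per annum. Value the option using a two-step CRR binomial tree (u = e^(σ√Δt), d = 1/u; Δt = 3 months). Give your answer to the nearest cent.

$3.03

CRR parameters: u = e^(σ√Δt) = e^(0.35·√0.25) = 1.1912, d = 1/u = 0.8395
Per-period rate: rΔt = 0.08·0.25 = 0.02, so R = e^0.02 = 1.0202
Risk-neutral probability p = (e^0.02 − 0.8395)/(1.1912 − 0.8395) = 0.1807/0.3518 = 0.5138
Terminal stock prices: S_uu = 70.95, S_ud = 50, S_dd = 35.23
Terminal payoffs (S − K): max(11.95, 0) = 11.95, max(-9, 0) = 0, max(-23.77, 0) = 0
Node u (S = 59.56): V_u = e^(−0.02)·[0.5138·11.9534 + 0.4862·0.0000] = 6.0199
Node d (S = 41.97): V_d = e^(−0.02)·[0.5138·0.0000 + 0.4862·0.0000] = 0.0000
Node 0 (S = 50): V_0 = e^(−0.02)·[0.5138·6.0199 + 0.4862·0.0000] = 3.0317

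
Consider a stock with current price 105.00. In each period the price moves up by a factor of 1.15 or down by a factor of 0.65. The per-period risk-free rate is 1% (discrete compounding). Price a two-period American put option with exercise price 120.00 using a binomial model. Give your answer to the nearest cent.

22.55

Risk-neutral probability p = (1 + 0.01 − 0.65)/(1.15 − 0.65) = 0.3600/0.5000 = 0.7200
Terminal stock prices: S_uu = 138.9, S_ud = 78.49, S_dd = 44.36
Terminal payoffs (K − S): max(-18.86, 0) = 0, max(41.51, 0) = 41.51, max(75.64, 0) = 75.64
Node u (S = 120.7): continuation = 1/1.01·[0.7200·0.0000 + 0.2800·41.5125] = 11.5084; exercise value = 0.0000 ≤ continuation, so V_u = 11.5084
Node d (S = 68.25): continuation = 1/1.01·[0.7200·41.5125 + 0.2800·75.6375] = 50.5619; exercise value = 51.7500 > continuation, so V_d = 51.7500 (exercise)
Node 0 (S = 105): continuation = 1/1.01·[0.7200·11.5084 + 0.2800·51.7500] = 22.5506; exercise value = 15.0000 ≤ continuation, so V_0 = 22.5506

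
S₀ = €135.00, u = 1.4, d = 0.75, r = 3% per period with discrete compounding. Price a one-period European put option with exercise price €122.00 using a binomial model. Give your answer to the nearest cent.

Risk-neutral probability p = (1 + 0.03 − 0.75)/(1.4 − 0.75) = 0.2800/0.6500 = 0.4308
Terminal stock prices: S_u = 189, S_d = 101.2
Terminal payoffs (K − S): max(-67, 0) = 0, max(20.75, 0) = 20.75
Node 0 (S = 135): V_0 = 1/1.03·[0.4308·0.0000 + 0.5692·20.7500] = 11.4675

€11.47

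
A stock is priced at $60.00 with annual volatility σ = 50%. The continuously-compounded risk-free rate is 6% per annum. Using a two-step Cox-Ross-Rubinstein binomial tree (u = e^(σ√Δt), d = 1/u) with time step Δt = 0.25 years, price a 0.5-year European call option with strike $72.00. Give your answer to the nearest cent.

$5.72

CRR parameters: u = e^(σ√Δt) = e^(0.5·√0.25) = 1.2840, d = 1/u = 0.7788
Per-period rate: rΔt = 0.06·0.25 = 0.015, so R = e^0.015 = 1.0151
Risk-neutral probability p = (e^0.015 − 0.7788)/(1.2840 − 0.7788) = 0.2363/0.5052 = 0.4677
Terminal stock prices: S_uu = 98.92, S_ud = 60, S_dd = 36.39
Terminal payoffs (S − K): max(26.92, 0) = 26.92, max(-12, 0) = 0, max(-35.61, 0) = 0
Node u (S = 77.04): V_u = e^(−0.015)·[0.4677·26.9233 + 0.5323·0.0000] = 12.4055
Node d (S = 46.73): V_d = e^(−0.015)·[0.4677·0.0000 + 0.5323·0.0000] = 0.0000
Node 0 (S = 60): V_0 = e^(−0.015)·[0.4677·12.4055 + 0.5323·0.0000] = 5.7161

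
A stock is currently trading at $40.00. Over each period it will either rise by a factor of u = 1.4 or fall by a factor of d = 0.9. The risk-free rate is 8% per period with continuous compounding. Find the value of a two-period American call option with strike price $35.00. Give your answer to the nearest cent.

$11.06

Risk-neutral probability p = (e^0.08 − 0.9)/(1.4 − 0.9) = 0.1833/0.5000 = 0.3666
Terminal stock prices: S_uu = 78.4, S_ud = 50.4, S_dd = 32.4
Terminal payoffs (S − K): max(43.4, 0) = 43.4, max(15.4, 0) = 15.4, max(-2.6, 0) = 0
Node u (S = 56): continuation = e^(−0.08)·[0.3666·43.4000 + 0.6334·15.4000] = 23.6909; exercise value = 21.0000 ≤ continuation, so V_u = 23.6909
Node d (S = 36): continuation = e^(−0.08)·[0.3666·15.4000 + 0.6334·0.0000] = 5.2112; exercise value = 1.0000 ≤ continuation, so V_d = 5.2112
Node 0 (S = 40): continuation = e^(−0.08)·[0.3666·23.6909 + 0.6334·5.2112] = 11.0639; exercise value = 5.0000 ≤ continuation, so V_0 = 11.0639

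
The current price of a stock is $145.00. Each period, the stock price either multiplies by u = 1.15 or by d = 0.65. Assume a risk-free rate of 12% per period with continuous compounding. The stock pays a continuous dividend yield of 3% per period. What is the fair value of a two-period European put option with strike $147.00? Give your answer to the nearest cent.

$6.87

Per-period risk-free factor R = e^0.12 = 1.1275; dividend-adjusted growth = e^(0.12−0.03) = 1.0942.
Risk-neutral probability p = (1.0942 − 0.65)/(1.15 − 0.65) = 0.4442/0.5000 = 0.8883
Terminal stock prices: S_uu = 191.8, S_ud = 108.4, S_dd = 61.26
Terminal payoffs (K − S): max(-44.76, 0) = 0, max(38.61, 0) = 38.61, max(85.74, 0) = 85.74
Node u (S = 166.8): V_u = e^(−0.12)·[0.8883·0.0000 + 0.1117·38.6125] = 3.8236
Node d (S = 94.25): V_d = e^(−0.12)·[0.8883·38.6125 + 0.1117·85.7375] = 38.9128
Node 0 (S = 145): V_0 = e^(−0.12)·[0.8883·3.8236 + 0.1117·38.9128] = 6.8660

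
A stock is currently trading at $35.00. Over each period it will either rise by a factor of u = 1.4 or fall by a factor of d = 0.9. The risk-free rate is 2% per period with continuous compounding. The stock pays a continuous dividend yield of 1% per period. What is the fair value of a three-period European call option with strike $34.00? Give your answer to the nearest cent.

$5.74

Per-period risk-free factor R = e^0.02 = 1.0202; dividend-adjusted growth = e^(0.02−0.01) = 1.0101.
Risk-neutral probability p = (1.0101 − 0.9)/(1.4 − 0.9) = 0.1101/0.5000 = 0.2201
Terminal stock prices: S_uuu = 96.04, S_uud = 61.74, S_udd = 39.69, S_ddd = 25.52
Terminal payoffs (S − K): max(62.04, 0) = 62.04, max(27.74, 0) = 27.74, max(5.69, 0) = 5.69, max(-8.485, 0) = 0
Node uu (S = 68.6): V_uu = e^(−0.02)·[0.2201·62.0400 + 0.7799·27.7400] = 34.5907
Node ud (S = 44.1): V_ud = e^(−0.02)·[0.2201·27.7400 + 0.7799·5.6900] = 10.3344
Node dd (S = 28.35): V_dd = e^(−0.02)·[0.2201·5.6900 + 0.7799·0.0000] = 1.2276
Node u (S = 49): V_u = e^(−0.02)·[0.2201·34.5907 + 0.7799·10.3344] = 15.3629
Node d (S = 31.5): V_d = e^(−0.02)·[0.2201·10.3344 + 0.7799·1.2276] = 3.1680
Node 0 (S = 35): V_0 = e^(−0.02)·[0.2201·15.3629 + 0.7799·3.1680] = 5.7362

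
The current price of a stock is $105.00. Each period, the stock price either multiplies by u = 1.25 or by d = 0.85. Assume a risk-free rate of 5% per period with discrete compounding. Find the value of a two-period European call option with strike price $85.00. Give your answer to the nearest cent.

$29.97

Risk-neutral probability p = (1 + 0.05 − 0.85)/(1.25 − 0.85) = 0.2000/0.4000 = 0.5000
Terminal stock prices: S_uu = 164.1, S_ud = 111.6, S_dd = 75.86
Terminal payoffs (S − K): max(79.06, 0) = 79.06, max(26.56, 0) = 26.56, max(-9.138, 0) = 0
Node u (S = 131.2): V_u = 1/1.05·[0.5000·79.0625 + 0.5000·26.5625] = 50.2976
Node d (S = 89.25): V_d = 1/1.05·[0.5000·26.5625 + 0.5000·0.0000] = 12.6488
Node 0 (S = 105): V_0 = 1/1.05·[0.5000·50.2976 + 0.5000·12.6488] = 29.9745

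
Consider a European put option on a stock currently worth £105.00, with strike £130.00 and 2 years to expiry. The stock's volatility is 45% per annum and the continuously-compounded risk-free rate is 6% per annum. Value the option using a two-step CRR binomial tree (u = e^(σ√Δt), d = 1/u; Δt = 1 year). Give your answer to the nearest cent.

CRR parameters: u = e^(σ√Δt) = e^(0.45·√1) = 1.5683, d = 1/u = 0.6376
Per-period rate: rΔt = 0.06·1 = 0.06, so R = e^0.06 = 1.0618
Risk-neutral probability p = (e^0.06 − 0.6376)/(1.5683 − 0.6376) = 0.4242/0.9307 = 0.4558
Terminal stock prices: S_uu = 258.3, S_ud = 105, S_dd = 42.69
Terminal payoffs (K − S): max(-128.3, 0) = 0, max(25, 0) = 25, max(87.31, 0) = 87.31
Node u (S = 164.7): V_u = e^(−0.06)·[0.4558·0.0000 + 0.5442·25.0000] = 12.8126
Node d (S = 66.95): V_d = e^(−0.06)·[0.4558·25.0000 + 0.5442·87.3102] = 55.4784
Node 0 (S = 105): V_0 = e^(−0.06)·[0.4558·12.8126 + 0.5442·55.4784] = 33.9329

£33.93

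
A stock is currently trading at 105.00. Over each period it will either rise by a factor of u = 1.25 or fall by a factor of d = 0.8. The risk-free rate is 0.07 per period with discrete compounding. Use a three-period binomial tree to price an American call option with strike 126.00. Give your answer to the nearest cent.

Risk-neutral probability p = (1 + 0.07 − 0.8)/(1.25 − 0.8) = 0.2700/0.4500 = 0.6000
Terminal stock prices: S_uuu = 205.1, S_uud = 131.2, S_udd = 84, S_ddd = 53.76
Terminal payoffs (S − K): max(79.08, 0) = 79.08, max(5.25, 0) = 5.25, max(-42, 0) = 0, max(-72.24, 0) = 0
Node uu (S = 164.1): continuation = 1/1.07·[0.6000·79.0781 + 0.4000·5.2500] = 46.3055; exercise value = 38.0625 ≤ continuation, so V_uu = 46.3055
Node ud (S = 105): continuation = 1/1.07·[0.6000·5.2500 + 0.4000·0.0000] = 2.9439; exercise value = 0.0000 ≤ continuation, so V_ud = 2.9439
Node dd (S = 67.2): continuation = 1/1.07·[0.6000·0.0000 + 0.4000·0.0000] = 0.0000; exercise value = 0.0000 ≤ continuation, so V_dd = 0.0000
Node u (S = 131.2): continuation = 1/1.07·[0.6000·46.3055 + 0.4000·2.9439] = 27.0662; exercise value = 5.2500 ≤ continuation, so V_u = 27.0662
Node d (S = 84): continuation = 1/1.07·[0.6000·2.9439 + 0.4000·0.0000] = 1.6508; exercise value = 0.0000 ≤ continuation, so V_d = 1.6508
Node 0 (S = 105): continuation = 1/1.07·[0.6000·27.0662 + 0.4000·1.6508] = 15.7944; exercise value = 0.0000 ≤ continuation, so V_0 = 15.7944

15.79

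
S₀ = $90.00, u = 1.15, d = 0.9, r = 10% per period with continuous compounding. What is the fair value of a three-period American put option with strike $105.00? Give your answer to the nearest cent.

$15.00

Risk-neutral probability p = (e^0.1 − 0.9)/(1.15 − 0.9) = 0.2052/0.2500 = 0.8207
Terminal stock prices: S_uuu = 136.9, S_uud = 107.1, S_udd = 83.83, S_ddd = 65.61
Terminal payoffs (K − S): max(-31.88, 0) = 0, max(-2.122, 0) = 0, max(21.17, 0) = 21.17, max(39.39, 0) = 39.39
Node uu (S = 119): continuation = e^(−0.1)·[0.8207·0.0000 + 0.1793·0.0000] = 0.0000; exercise value = 0.0000 ≤ continuation, so V_uu = 0.0000
Node ud (S = 93.15): continuation = e^(−0.1)·[0.8207·0.0000 + 0.1793·21.1650] = 3.4341; exercise value = 11.8500 > continuation, so V_ud = 11.8500 (exercise)
Node dd (S = 72.9): continuation = e^(−0.1)·[0.8207·21.1650 + 0.1793·39.3900] = 22.1079; exercise value = 32.1000 > continuation, so V_dd = 32.1000 (exercise)
Node u (S = 103.5): continuation = e^(−0.1)·[0.8207·0.0000 + 0.1793·11.8500] = 1.9227; exercise value = 1.5000 ≤ continuation, so V_u = 1.9227
Node d (S = 81): continuation = e^(−0.1)·[0.8207·11.8500 + 0.1793·32.1000] = 14.0079; exercise value = 24.0000 > continuation, so V_d = 24.0000 (exercise)
Node 0 (S = 90): continuation = e^(−0.1)·[0.8207·1.9227 + 0.1793·24.0000] = 5.3218; exercise value = 15.0000 > continuation, so V_0 = 15.0000 (exercise)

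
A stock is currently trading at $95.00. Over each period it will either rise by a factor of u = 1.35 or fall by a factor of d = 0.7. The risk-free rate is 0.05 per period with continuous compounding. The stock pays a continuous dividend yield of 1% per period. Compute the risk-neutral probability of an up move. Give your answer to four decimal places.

p = 0.5243

Per-period risk-free factor R = e^0.05 = 1.0513; dividend-adjusted growth = e^(0.05−0.01) = 1.0408.
Risk-neutral probability p = (1.0408 − 0.7)/(1.35 − 0.7) = 0.3408/0.6500 = 0.5243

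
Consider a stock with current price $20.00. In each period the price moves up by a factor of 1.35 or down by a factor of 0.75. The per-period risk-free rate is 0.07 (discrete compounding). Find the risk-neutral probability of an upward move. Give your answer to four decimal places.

p = 0.5333

Risk-neutral probability p = (1 + 0.07 − 0.75)/(1.35 − 0.75) = 0.3200/0.6000 = 0.5333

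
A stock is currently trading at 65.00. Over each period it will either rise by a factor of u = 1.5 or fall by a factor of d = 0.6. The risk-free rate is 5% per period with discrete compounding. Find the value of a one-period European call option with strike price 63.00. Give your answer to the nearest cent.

Risk-neutral probability p = (1 + 0.05 − 0.6)/(1.5 − 0.6) = 0.4500/0.9000 = 0.5000
Terminal stock prices: S_u = 97.5, S_d = 39
Terminal payoffs (S − K): max(34.5, 0) = 34.5, max(-24, 0) = 0
Node 0 (S = 65): V_0 = 1/1.05·[0.5000·34.5000 + 0.5000·0.0000] = 16.4286

16.43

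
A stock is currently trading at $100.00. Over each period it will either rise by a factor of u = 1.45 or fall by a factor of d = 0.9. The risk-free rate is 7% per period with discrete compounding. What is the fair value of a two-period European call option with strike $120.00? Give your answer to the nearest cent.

Risk-neutral probability p = (1 + 0.07 − 0.9)/(1.45 − 0.9) = 0.1700/0.5500 = 0.3091
Terminal stock prices: S_uu = 210.2, S_ud = 130.5, S_dd = 81
Terminal payoffs (S − K): max(90.25, 0) = 90.25, max(10.5, 0) = 10.5, max(-39, 0) = 0
Node u (S = 145): V_u = 1/1.07·[0.3091·90.2500 + 0.6909·10.5000] = 32.8505
Node d (S = 90): V_d = 1/1.07·[0.3091·10.5000 + 0.6909·0.0000] = 3.0331
Node 0 (S = 100): V_0 = 1/1.07·[0.3091·32.8505 + 0.6909·3.0331] = 11.4480

$11.45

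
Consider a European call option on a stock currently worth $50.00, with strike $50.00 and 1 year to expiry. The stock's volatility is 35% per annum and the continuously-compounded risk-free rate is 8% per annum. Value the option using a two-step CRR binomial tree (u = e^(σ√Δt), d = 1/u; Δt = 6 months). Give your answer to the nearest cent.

CRR parameters: u = e^(σ√Δt) = e^(0.35·√0.5) = 1.2808, d = 1/u = 0.7808
Per-period rate: rΔt = 0.08·0.5 = 0.04, so R = e^0.04 = 1.0408
Risk-neutral probability p = (e^0.04 − 0.7808)/(1.2808 − 0.7808) = 0.2601/0.5000 = 0.5201
Terminal stock prices: S_uu = 82.02, S_ud = 50, S_dd = 30.48
Terminal payoffs (S − K): max(32.02, 0) = 32.02, max(0, 0) = 0, max(-19.52, 0) = 0
Node u (S = 64.04): V_u = e^(−0.04)·[0.5201·32.0228 + 0.4799·0.0000] = 16.0007
Node d (S = 39.04): V_d = e^(−0.04)·[0.5201·0.0000 + 0.4799·0.0000] = 0.0000
Node 0 (S = 50): V_0 = e^(−0.04)·[0.5201·16.0007 + 0.4799·0.0000] = 7.9950

$7.99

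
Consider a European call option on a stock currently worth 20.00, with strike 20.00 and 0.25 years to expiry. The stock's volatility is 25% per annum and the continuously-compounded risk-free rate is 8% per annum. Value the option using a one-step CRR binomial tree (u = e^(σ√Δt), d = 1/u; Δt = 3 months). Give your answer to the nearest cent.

CRR parameters: u = e^(σ√Δt) = e^(0.25·√0.25) = 1.1331, d = 1/u = 0.8825
Per-period rate: rΔt = 0.08·0.25 = 0.02, so R = e^0.02 = 1.0202
Risk-neutral probability p = (e^0.02 − 0.8825)/(1.1331 − 0.8825) = 0.1377/0.2507 = 0.5494
Terminal stock prices: S_u = 22.66, S_d = 17.65
Terminal payoffs (S − K): max(2.663, 0) = 2.663, max(-2.35, 0) = 0
Node 0 (S = 20): V_0 = e^(−0.02)·[0.5494·2.6630 + 0.4506·0.0000] = 1.4340

1.43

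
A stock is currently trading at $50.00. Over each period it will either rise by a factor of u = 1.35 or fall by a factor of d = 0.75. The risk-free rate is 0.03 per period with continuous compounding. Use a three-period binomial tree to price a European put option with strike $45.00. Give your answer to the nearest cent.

$5.86

Risk-neutral probability p = (e^0.03 − 0.75)/(1.35 − 0.75) = 0.2805/0.6000 = 0.4674
Terminal stock prices: S_uuu = 123, S_uud = 68.34, S_udd = 37.97, S_ddd = 21.09
Terminal payoffs (K − S): max(-78.02, 0) = 0, max(-23.34, 0) = 0, max(7.031, 0) = 7.031, max(23.91, 0) = 23.91
Node uu (S = 91.13): V_uu = e^(−0.03)·[0.4674·0.0000 + 0.5326·0.0000] = 0.0000
Node ud (S = 50.62): V_ud = e^(−0.03)·[0.4674·0.0000 + 0.5326·7.0312] = 3.6340
Node dd (S = 28.12): V_dd = e^(−0.03)·[0.4674·7.0312 + 0.5326·23.9062] = 15.5450
Node u (S = 67.5): V_u = e^(−0.03)·[0.4674·0.0000 + 0.5326·3.6340] = 1.8782
Node d (S = 37.5): V_d = e^(−0.03)·[0.4674·3.6340 + 0.5326·15.5450] = 9.6827
Node 0 (S = 50): V_0 = e^(−0.03)·[0.4674·1.8782 + 0.5326·9.6827] = 5.8563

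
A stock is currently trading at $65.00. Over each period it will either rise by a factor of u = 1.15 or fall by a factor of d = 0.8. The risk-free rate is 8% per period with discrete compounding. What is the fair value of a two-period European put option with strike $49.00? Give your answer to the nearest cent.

Risk-neutral probability p = (1 + 0.08 − 0.8)/(1.15 − 0.8) = 0.2800/0.3500 = 0.8000
Terminal stock prices: S_uu = 85.96, S_ud = 59.8, S_dd = 41.6
Terminal payoffs (K − S): max(-36.96, 0) = 0, max(-10.8, 0) = 0, max(7.4, 0) = 7.4
Node u (S = 74.75): V_u = 1/1.08·[0.8000·0.0000 + 0.2000·0.0000] = 0.0000
Node d (S = 52): V_d = 1/1.08·[0.8000·0.0000 + 0.2000·7.4000] = 1.3704
Node 0 (S = 65): V_0 = 1/1.08·[0.8000·0.0000 + 0.2000·1.3704] = 0.2538

$0.25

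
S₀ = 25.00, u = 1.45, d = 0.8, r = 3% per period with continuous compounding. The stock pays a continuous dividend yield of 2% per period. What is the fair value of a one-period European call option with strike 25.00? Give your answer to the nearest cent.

Per-period risk-free factor R = e^0.03 = 1.0305; dividend-adjusted growth = e^(0.03−0.02) = 1.0101.
Risk-neutral probability p = (1.0101 − 0.8)/(1.45 − 0.8) = 0.2101/0.6500 = 0.3232
Terminal stock prices: S_u = 36.25, S_d = 20
Terminal payoffs (S − K): max(11.25, 0) = 11.25, max(-5, 0) = 0
Node 0 (S = 25): V_0 = e^(−0.03)·[0.3232·11.2500 + 0.6768·0.0000] = 3.5280

3.53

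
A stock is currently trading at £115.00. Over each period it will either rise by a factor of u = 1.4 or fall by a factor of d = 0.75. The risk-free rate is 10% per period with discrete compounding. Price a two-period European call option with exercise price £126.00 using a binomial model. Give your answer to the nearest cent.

£23.82

Risk-neutral probability p = (1 + 0.1 − 0.75)/(1.4 − 0.75) = 0.3500/0.6500 = 0.5385
Terminal stock prices: S_uu = 225.4, S_ud = 120.8, S_dd = 64.69
Terminal payoffs (S − K): max(99.4, 0) = 99.4, max(-5.25, 0) = 0, max(-61.31, 0) = 0
Node u (S = 161): V_u = 1/1.1·[0.5385·99.4000 + 0.4615·0.0000] = 48.6573
Node d (S = 86.25): V_d = 1/1.1·[0.5385·0.0000 + 0.4615·0.0000] = 0.0000
Node 0 (S = 115): V_0 = 1/1.1·[0.5385·48.6573 + 0.4615·0.0000] = 23.8183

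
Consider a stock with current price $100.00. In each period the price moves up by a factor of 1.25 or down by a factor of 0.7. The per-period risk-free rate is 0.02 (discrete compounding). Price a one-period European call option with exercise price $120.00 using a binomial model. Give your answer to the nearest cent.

$2.85

Risk-neutral probability p = (1 + 0.02 − 0.7)/(1.25 − 0.7) = 0.3200/0.5500 = 0.5818
Terminal stock prices: S_u = 125, S_d = 70
Terminal payoffs (S − K): max(5, 0) = 5, max(-50, 0) = 0
Node 0 (S = 100): V_0 = 1/1.02·[0.5818·5.0000 + 0.4182·0.0000] = 2.8520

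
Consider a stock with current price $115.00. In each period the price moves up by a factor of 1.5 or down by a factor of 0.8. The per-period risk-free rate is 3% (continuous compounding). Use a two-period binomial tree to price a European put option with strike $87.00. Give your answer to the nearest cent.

Risk-neutral probability p = (e^0.03 − 0.8)/(1.5 − 0.8) = 0.2305/0.7000 = 0.3292
Terminal stock prices: S_uu = 258.8, S_ud = 138, S_dd = 73.6
Terminal payoffs (K − S): max(-171.8, 0) = 0, max(-51, 0) = 0, max(13.4, 0) = 13.4
Node u (S = 172.5): V_u = e^(−0.03)·[0.3292·0.0000 + 0.6708·0.0000] = 0.0000
Node d (S = 92): V_d = e^(−0.03)·[0.3292·0.0000 + 0.6708·13.4000] = 8.7228
Node 0 (S = 115): V_0 = e^(−0.03)·[0.3292·0.0000 + 0.6708·8.7228] = 5.6781

$5.68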